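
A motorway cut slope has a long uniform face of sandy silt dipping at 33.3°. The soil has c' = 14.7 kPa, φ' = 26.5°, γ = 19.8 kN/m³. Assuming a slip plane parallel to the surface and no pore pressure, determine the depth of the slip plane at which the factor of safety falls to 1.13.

z = 4.36 m

Setting FS = 1.13 in FS = [c' + γz cos²β tanφ'] / [γz sinβ cosβ] and solving for z:
z = c' / [γ cosβ (FS·sinβ − cosβ·tanφ')]
  = 14.7 / [19.8·cos33.3°·(1.13·sin33.3° − cos33.3°·tan26.5°)]
  = 14.7 / [19.8·0.8358·(1.13·0.5490 − 0.8358·0.4986)]
  = 14.7 / 3.3707 = 4.361 m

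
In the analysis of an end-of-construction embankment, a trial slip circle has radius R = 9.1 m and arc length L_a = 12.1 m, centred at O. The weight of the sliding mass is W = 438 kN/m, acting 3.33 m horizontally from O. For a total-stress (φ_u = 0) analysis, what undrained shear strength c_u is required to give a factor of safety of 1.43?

c_u = 18.9 kPa

FS = c_u·L_a·R / (W·d), so c_u = FS·W·d / (L_a·R).
c_u = 1.43·438·3.33 / (12.10·9.1) = 2085.7 / 110.11 = 18.94 kPa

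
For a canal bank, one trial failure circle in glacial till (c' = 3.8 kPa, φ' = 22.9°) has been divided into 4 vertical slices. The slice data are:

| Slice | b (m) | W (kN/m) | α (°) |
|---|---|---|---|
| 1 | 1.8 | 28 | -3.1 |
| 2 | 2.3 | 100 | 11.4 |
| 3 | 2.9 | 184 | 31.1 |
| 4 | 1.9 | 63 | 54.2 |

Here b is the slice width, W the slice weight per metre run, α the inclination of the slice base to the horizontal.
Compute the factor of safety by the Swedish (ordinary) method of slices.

Ordinary method of slices: FS = Σ[c'·Δl_i + (W_i cosα_i)·tanφ'] / Σ W_i sinα_i, with Δl_i = b_i / cosα_i.
Slice 1: Δl = 1.8/cos(-3.1°) = 1.803 m; N'_1 = 28·cos(-3.1°) = 28.0; c'Δl = 6.85; W sinα = -1.5
Slice 2: Δl = 2.3/cos11.4° = 2.346 m; N'_2 = 100·cos11.4° = 98.0; c'Δl = 8.92; W sinα = 19.8
Slice 3: Δl = 2.9/cos31.1° = 3.387 m; N'_3 = 184·cos31.1° = 157.6; c'Δl = 12.87; W sinα = 95.0
Slice 4: Δl = 1.9/cos54.2° = 3.248 m; N'_4 = 63·cos54.2° = 36.9; c'Δl = 12.34; W sinα = 51.1
Σc'Δl = 41.0 kN/m; ΣN' = 320.4 kN/m; ΣW sinα = 164.4 kN/m
Resisting = 41.0 + 320.4·tan22.9° = 41.0 + 135.3 = 176.3 kN/m
FS = 176.3 / 164.4 = 1.073

FS = 1.07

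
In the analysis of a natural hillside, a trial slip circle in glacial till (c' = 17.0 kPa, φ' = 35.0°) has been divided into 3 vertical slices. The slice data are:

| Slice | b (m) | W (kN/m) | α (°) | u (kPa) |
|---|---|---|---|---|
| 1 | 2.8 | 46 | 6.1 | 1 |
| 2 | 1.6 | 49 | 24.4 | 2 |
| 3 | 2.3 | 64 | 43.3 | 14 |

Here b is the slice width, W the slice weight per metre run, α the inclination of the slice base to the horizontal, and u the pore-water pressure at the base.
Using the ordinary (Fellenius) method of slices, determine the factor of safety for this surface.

Ordinary method of slices: FS = Σ[c'·Δl_i + (W_i cosα_i − u_i·Δl_i)·tanφ'] / Σ W_i sinα_i, with Δl_i = b_i / cosα_i.
Slice 1: Δl = 2.8/cos6.1° = 2.816 m; N'_1 = 46·cos6.1° − 1·2.816 = 42.9; c'Δl = 47.87; W sinα = 4.9
Slice 2: Δl = 1.6/cos24.4° = 1.757 m; N'_2 = 49·cos24.4° − 2·1.757 = 41.1; c'Δl = 29.87; W sinα = 20.2
Slice 3: Δl = 2.3/cos43.3° = 3.160 m; N'_3 = 64·cos43.3° − 14·3.160 = 2.3; c'Δl = 53.73; W sinα = 43.9
Σc'Δl = 131.5 kN/m; ΣN' = 86.4 kN/m; ΣW sinα = 69.0 kN/m
Resisting = 131.5 + 86.4·tan35.0° = 131.5 + 60.5 = 191.9 kN/m
FS = 191.9 / 69.0 = 2.781

FS = 2.78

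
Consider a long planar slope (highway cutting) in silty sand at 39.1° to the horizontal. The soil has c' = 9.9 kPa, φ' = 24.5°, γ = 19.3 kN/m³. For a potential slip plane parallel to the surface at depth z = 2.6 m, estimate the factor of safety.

For an infinite slope with a slip plane parallel to the surface (no pore pressure): FS = [c' + γz cos²β tanφ'] / [γz sinβ cosβ].
γz = 19.3·2.6 = 50.18 kN/m²
Numerator = 9.9 + 50.18·cos²39.1°·tan24.5° = 9.9 + 50.18·0.6022·0.4557 = 23.672 kPa
Denominator = 50.18·sin39.1°·cos39.1° = 50.18·0.6307·0.7760 = 24.560 kPa
FS = 23.672 / 24.560 = 0.964

FS = 0.96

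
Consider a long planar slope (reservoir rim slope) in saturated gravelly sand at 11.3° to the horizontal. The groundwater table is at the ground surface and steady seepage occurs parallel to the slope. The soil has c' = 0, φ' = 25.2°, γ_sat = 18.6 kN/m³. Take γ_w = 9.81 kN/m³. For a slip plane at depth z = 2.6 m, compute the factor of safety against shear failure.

FS = 1.11

With seepage parallel to the slope and the water table at the surface, the effective normal stress on the slip plane uses the buoyant unit weight γ' = γ_sat − γ_w while the driving shear stress uses γ_sat:
FS = [c' + γ' z cos²β tanφ'] / [γ_sat z sinβ cosβ]
(For c' = 0 this reduces to FS = (γ'/γ_sat)·tanφ'/tanβ.)
γ' = 18.6 − 9.81 = 8.79 kN/m³
Numerator = 0.0 + 8.79·2.6·cos²11.3°·tan25.2° = 0.0 + 8.79·2.6·0.9616·0.4706 = 10.341 kPa
Denominator = 18.6·2.6·sin11.3°·cos11.3° = 18.6·2.6·0.1959·0.9806 = 9.292 kPa
FS = 10.341 / 9.292 = 1.113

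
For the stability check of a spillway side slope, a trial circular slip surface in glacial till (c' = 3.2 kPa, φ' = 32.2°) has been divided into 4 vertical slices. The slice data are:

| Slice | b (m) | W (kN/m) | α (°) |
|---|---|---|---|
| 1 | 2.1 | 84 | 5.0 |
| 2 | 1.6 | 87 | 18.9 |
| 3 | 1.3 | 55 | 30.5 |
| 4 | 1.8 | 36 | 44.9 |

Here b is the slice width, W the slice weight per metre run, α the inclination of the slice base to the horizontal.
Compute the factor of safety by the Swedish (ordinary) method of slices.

FS = 1.98

Ordinary method of slices: FS = Σ[c'·Δl_i + (W_i cosα_i)·tanφ'] / Σ W_i sinα_i, with Δl_i = b_i / cosα_i.
Slice 1: Δl = 2.1/cos5.0° = 2.108 m; N'_1 = 84·cos5.0° = 83.7; c'Δl = 6.75; W sinα = 7.3
Slice 2: Δl = 1.6/cos18.9° = 1.691 m; N'_2 = 87·cos18.9° = 82.3; c'Δl = 5.41; W sinα = 28.2
Slice 3: Δl = 1.3/cos30.5° = 1.509 m; N'_3 = 55·cos30.5° = 47.4; c'Δl = 4.83; W sinα = 27.9
Slice 4: Δl = 1.8/cos44.9° = 2.541 m; N'_4 = 36·cos44.9° = 25.5; c'Δl = 8.13; W sinα = 25.4
Σc'Δl = 25.1 kN/m; ΣN' = 238.9 kN/m; ΣW sinα = 88.8 kN/m
Resisting = 25.1 + 238.9·tan32.2° = 25.1 + 150.4 = 175.5 kN/m
FS = 175.5 / 88.8 = 1.976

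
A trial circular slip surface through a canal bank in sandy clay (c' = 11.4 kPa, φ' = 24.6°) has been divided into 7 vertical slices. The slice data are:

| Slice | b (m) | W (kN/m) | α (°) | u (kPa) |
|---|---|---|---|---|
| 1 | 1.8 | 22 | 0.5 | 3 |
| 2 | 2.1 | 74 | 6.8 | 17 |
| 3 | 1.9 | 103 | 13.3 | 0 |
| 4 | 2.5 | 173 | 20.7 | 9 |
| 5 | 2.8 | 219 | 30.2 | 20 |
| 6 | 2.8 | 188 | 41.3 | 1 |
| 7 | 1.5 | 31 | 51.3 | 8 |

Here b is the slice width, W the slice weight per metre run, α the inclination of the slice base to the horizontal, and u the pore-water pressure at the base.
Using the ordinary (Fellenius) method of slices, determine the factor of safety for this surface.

Ordinary method of slices: FS = Σ[c'·Δl_i + (W_i cosα_i − u_i·Δl_i)·tanφ'] / Σ W_i sinα_i, with Δl_i = b_i / cosα_i.
Slice 1: Δl = 1.8/cos0.5° = 1.800 m; N'_1 = 22·cos0.5° − 3·1.800 = 16.6; c'Δl = 20.52; W sinα = 0.2
Slice 2: Δl = 2.1/cos6.8° = 2.115 m; N'_2 = 74·cos6.8° − 17·2.115 = 37.5; c'Δl = 24.11; W sinα = 8.8
Slice 3: Δl = 1.9/cos13.3° = 1.952 m; N'_3 = 103·cos13.3° − 0·1.952 = 100.2; c'Δl = 22.26; W sinα = 23.7
Slice 4: Δl = 2.5/cos20.7° = 2.673 m; N'_4 = 173·cos20.7° − 9·2.673 = 137.8; c'Δl = 30.47; W sinα = 61.2
Slice 5: Δl = 2.8/cos30.2° = 3.240 m; N'_5 = 219·cos30.2° − 20·3.240 = 124.5; c'Δl = 36.93; W sinα = 110.2
Slice 6: Δl = 2.8/cos41.3° = 3.727 m; N'_6 = 188·cos41.3° − 1·3.727 = 137.5; c'Δl = 42.49; W sinα = 124.1
Slice 7: Δl = 1.5/cos51.3° = 2.399 m; N'_7 = 31·cos51.3° − 8·2.399 = 0.2; c'Δl = 27.35; W sinα = 24.2
Σc'Δl = 204.1 kN/m; ΣN' = 554.3 kN/m; ΣW sinα = 352.2 kN/m
Resisting = 204.1 + 554.3·tan24.6° = 204.1 + 253.8 = 457.9 kN/m
FS = 457.9 / 352.2 = 1.300

FS = 1.30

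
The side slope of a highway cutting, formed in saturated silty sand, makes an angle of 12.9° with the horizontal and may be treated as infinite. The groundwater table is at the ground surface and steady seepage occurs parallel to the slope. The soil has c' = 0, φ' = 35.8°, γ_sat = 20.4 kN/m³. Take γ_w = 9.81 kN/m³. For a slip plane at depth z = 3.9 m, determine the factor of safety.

FS = 1.63

With seepage parallel to the slope and the water table at the surface, the effective normal stress on the slip plane uses the buoyant unit weight γ' = γ_sat − γ_w while the driving shear stress uses γ_sat:
FS = [c' + γ' z cos²β tanφ'] / [γ_sat z sinβ cosβ]
(For c' = 0 this reduces to FS = (γ'/γ_sat)·tanφ'/tanβ.)
γ' = 20.4 − 9.81 = 10.59 kN/m³
Numerator = 0.0 + 10.59·3.9·cos²12.9°·tan35.8° = 0.0 + 10.59·3.9·0.9502·0.7212 = 28.303 kPa
Denominator = 20.4·3.9·sin12.9°·cos12.9° = 20.4·3.9·0.2233·0.9748 = 17.313 kPa
FS = 28.303 / 17.313 = 1.635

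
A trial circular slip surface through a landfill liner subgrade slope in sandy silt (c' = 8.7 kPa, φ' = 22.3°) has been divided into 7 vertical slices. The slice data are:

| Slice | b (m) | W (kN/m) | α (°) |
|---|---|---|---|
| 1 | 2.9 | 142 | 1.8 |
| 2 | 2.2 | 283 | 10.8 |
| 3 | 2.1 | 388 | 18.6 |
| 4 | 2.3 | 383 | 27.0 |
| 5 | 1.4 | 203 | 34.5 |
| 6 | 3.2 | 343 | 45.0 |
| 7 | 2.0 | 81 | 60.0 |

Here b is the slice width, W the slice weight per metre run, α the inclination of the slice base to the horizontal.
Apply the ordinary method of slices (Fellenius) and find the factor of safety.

Ordinary method of slices: FS = Σ[c'·Δl_i + (W_i cosα_i)·tanφ'] / Σ W_i sinα_i, with Δl_i = b_i / cosα_i.
Slice 1: Δl = 2.9/cos1.8° = 2.901 m; N'_1 = 142·cos1.8° = 141.9; c'Δl = 25.24; W sinα = 4.5
Slice 2: Δl = 2.2/cos10.8° = 2.240 m; N'_2 = 283·cos10.8° = 278.0; c'Δl = 19.49; W sinα = 53.0
Slice 3: Δl = 2.1/cos18.6° = 2.216 m; N'_3 = 388·cos18.6° = 367.7; c'Δl = 19.28; W sinα = 123.8
Slice 4: Δl = 2.3/cos27.0° = 2.581 m; N'_4 = 383·cos27.0° = 341.3; c'Δl = 22.46; W sinα = 173.9
Slice 5: Δl = 1.4/cos34.5° = 1.699 m; N'_5 = 203·cos34.5° = 167.3; c'Δl = 14.78; W sinα = 115.0
Slice 6: Δl = 3.2/cos45.0° = 4.525 m; N'_6 = 343·cos45.0° = 242.5; c'Δl = 39.37; W sinα = 242.5
Slice 7: Δl = 2.0/cos60.0° = 4.000 m; N'_7 = 81·cos60.0° = 40.5; c'Δl = 34.80; W sinα = 70.1
Σc'Δl = 175.4 kN/m; ΣN' = 1579.2 kN/m; ΣW sinα = 782.8 kN/m
Resisting = 175.4 + 1579.2·tan22.3° = 175.4 + 647.7 = 823.1 kN/m
FS = 823.1 / 782.8 = 1.052

FS = 1.05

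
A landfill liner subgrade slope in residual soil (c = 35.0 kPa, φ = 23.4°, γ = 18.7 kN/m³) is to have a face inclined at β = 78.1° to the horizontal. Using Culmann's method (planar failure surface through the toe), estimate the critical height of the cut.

H_c = 15.93 m

Culmann's analysis gives the critical failure plane at α_cr = (β + φ)/2 = (78.1 + 23.4)/2 = 50.8°, and the critical height
H_c = (4c/γ) · sinβ cosφ / [1 − cos(β − φ)]
    = (4·35.0/18.7) · sin78.1°·cos23.4° / [1 − cos(54.7°)]
    = 7.487 · 0.9785·0.9178 / [1 − 0.5779]
    = 7.487 · 0.8980 / 0.4221
    = 15.93 m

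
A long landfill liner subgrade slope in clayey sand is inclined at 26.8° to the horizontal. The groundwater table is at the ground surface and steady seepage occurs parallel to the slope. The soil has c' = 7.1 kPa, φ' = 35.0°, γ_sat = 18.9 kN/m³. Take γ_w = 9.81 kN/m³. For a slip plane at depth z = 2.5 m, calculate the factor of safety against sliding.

FS = 1.04

With seepage parallel to the slope and the water table at the surface, the effective normal stress on the slip plane uses the buoyant unit weight γ' = γ_sat − γ_w while the driving shear stress uses γ_sat:
FS = [c' + γ' z cos²β tanφ'] / [γ_sat z sinβ cosβ]
γ' = 18.9 − 9.81 = 9.09 kN/m³
Numerator = 7.1 + 9.09·2.5·cos²26.8°·tan35.0° = 7.1 + 9.09·2.5·0.7967·0.7002 = 19.777 kPa
Denominator = 18.9·2.5·sin26.8°·cos26.8° = 18.9·2.5·0.4509·0.8926 = 19.016 kPa
FS = 19.777 / 19.016 = 1.040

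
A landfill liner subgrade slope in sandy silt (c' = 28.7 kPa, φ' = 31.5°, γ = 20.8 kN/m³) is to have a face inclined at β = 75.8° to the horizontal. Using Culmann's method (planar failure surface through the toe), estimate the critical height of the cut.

Culmann's analysis gives the critical failure plane at α_cr = (β + φ')/2 = (75.8 + 31.5)/2 = 53.6°, and the critical height
H_c = (4c'/γ) · sinβ cosφ' / [1 − cos(β − φ')]
    = (4·28.7/20.8) · sin75.8°·cos31.5° / [1 − cos(44.3°)]
    = 5.519 · 0.9694·0.8526 / [1 − 0.7157]
    = 5.519 · 0.8266 / 0.2843
    = 16.05 m

H_c = 16.05 m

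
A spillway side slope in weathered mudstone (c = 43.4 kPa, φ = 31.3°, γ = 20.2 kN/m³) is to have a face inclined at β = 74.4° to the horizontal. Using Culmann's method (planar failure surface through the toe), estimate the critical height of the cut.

Culmann's analysis gives the critical failure plane at α_cr = (β + φ)/2 = (74.4 + 31.3)/2 = 52.9°, and the critical height
H_c = (4c/γ) · sinβ cosφ / [1 − cos(β − φ)]
    = (4·43.4/20.2) · sin74.4°·cos31.3° / [1 − cos(43.1°)]
    = 8.594 · 0.9632·0.8545 / [1 − 0.7302]
    = 8.594 · 0.8230 / 0.2698
    = 26.21 m

H_c = 26.21 m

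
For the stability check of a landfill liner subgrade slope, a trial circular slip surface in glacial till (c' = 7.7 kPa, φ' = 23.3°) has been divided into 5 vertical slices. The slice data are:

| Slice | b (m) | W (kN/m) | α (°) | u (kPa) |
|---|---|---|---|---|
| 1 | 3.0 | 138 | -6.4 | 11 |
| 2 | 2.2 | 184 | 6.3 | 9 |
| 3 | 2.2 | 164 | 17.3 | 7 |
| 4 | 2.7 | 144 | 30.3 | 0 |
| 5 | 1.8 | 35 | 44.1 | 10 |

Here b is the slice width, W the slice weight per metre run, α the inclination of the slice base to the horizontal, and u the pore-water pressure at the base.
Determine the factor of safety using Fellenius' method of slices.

Ordinary method of slices: FS = Σ[c'·Δl_i + (W_i cosα_i − u_i·Δl_i)·tanφ'] / Σ W_i sinα_i, with Δl_i = b_i / cosα_i.
Slice 1: Δl = 3.0/cos(-6.4°) = 3.019 m; N'_1 = 138·cos(-6.4°) − 11·3.019 = 103.9; c'Δl = 23.24; W sinα = -15.4
Slice 2: Δl = 2.2/cos6.3° = 2.213 m; N'_2 = 184·cos6.3° − 9·2.213 = 163.0; c'Δl = 17.04; W sinα = 20.2
Slice 3: Δl = 2.2/cos17.3° = 2.304 m; N'_3 = 164·cos17.3° − 7·2.304 = 140.5; c'Δl = 17.74; W sinα = 48.8
Slice 4: Δl = 2.7/cos30.3° = 3.127 m; N'_4 = 144·cos30.3° − 0·3.127 = 124.3; c'Δl = 24.08; W sinα = 72.7
Slice 5: Δl = 1.8/cos44.1° = 2.507 m; N'_5 = 35·cos44.1° − 10·2.507 = 0.1; c'Δl = 19.30; W sinα = 24.4
Σc'Δl = 101.4 kN/m; ΣN' = 531.8 kN/m; ΣW sinα = 150.6 kN/m
Resisting = 101.4 + 531.8·tan23.3° = 101.4 + 229.0 = 330.4 kN/m
FS = 330.4 / 150.6 = 2.194

FS = 2.19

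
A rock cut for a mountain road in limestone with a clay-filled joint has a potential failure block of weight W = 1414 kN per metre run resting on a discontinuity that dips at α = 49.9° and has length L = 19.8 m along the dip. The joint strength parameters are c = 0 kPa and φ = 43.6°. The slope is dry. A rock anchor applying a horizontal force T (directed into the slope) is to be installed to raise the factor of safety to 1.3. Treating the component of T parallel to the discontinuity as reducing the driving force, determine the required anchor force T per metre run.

T = 344 kN/m

Resolving forces along and normal to the sliding plane, with the horizontal anchor force T adding T·sinα to the effective normal force and T·cosα acting up the plane against the driving force:
FS = [cL + (W cosα + T sinα) tanφ] / [W sinα − T cosα]
Without the anchor: N' = 910.8 kN/m, driving T_d = 1081.6 kN/m, resisting R = 0·19.8 + 910.8·tan43.6° = 867.3 kN/m, FS = 0.80.
Setting FS = 1.3 and solving for T:
1.3·(1081.6 − T cos49.9°) = 867.3 + T sin49.9°·tan43.6°
T·(sin49.9°·tan43.6° + 1.3·cos49.9°) = 1.3·1081.6 − 867.3
T·(0.7649·0.9523 + 1.3·0.6441) = 1406.1 − 867.3 = 538.7
T·1.5658 = 538.7
T = 344.1 kN/m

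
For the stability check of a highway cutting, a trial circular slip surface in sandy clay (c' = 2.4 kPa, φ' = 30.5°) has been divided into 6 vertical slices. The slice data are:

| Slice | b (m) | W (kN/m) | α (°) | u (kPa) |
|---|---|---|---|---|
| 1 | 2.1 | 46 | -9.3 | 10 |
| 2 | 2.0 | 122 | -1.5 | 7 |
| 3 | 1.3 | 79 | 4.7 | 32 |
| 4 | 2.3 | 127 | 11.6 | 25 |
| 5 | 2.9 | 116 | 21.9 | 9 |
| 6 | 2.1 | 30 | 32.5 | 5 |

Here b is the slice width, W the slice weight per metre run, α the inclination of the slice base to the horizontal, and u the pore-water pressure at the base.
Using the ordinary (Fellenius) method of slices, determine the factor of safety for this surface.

Ordinary method of slices: FS = Σ[c'·Δl_i + (W_i cosα_i − u_i·Δl_i)·tanφ'] / Σ W_i sinα_i, with Δl_i = b_i / cosα_i.
Slice 1: Δl = 2.1/cos(-9.3°) = 2.128 m; N'_1 = 46·cos(-9.3°) − 10·2.128 = 24.1; c'Δl = 5.11; W sinα = -7.4
Slice 2: Δl = 2.0/cos(-1.5°) = 2.001 m; N'_2 = 122·cos(-1.5°) − 7·2.001 = 108.0; c'Δl = 4.80; W sinα = -3.2
Slice 3: Δl = 1.3/cos4.7° = 1.304 m; N'_3 = 79·cos4.7° − 32·1.304 = 37.0; c'Δl = 3.13; W sinα = 6.5
Slice 4: Δl = 2.3/cos11.6° = 2.348 m; N'_4 = 127·cos11.6° − 25·2.348 = 65.7; c'Δl = 5.64; W sinα = 25.5
Slice 5: Δl = 2.9/cos21.9° = 3.126 m; N'_5 = 116·cos21.9° − 9·3.126 = 79.5; c'Δl = 7.50; W sinα = 43.3
Slice 6: Δl = 2.1/cos32.5° = 2.490 m; N'_6 = 30·cos32.5° − 5·2.490 = 12.9; c'Δl = 5.98; W sinα = 16.1
Σc'Δl = 32.2 kN/m; ΣN' = 327.1 kN/m; ΣW sinα = 80.8 kN/m
Resisting = 32.2 + 327.1·tan30.5° = 32.2 + 192.7 = 224.8 kN/m
FS = 224.8 / 80.8 = 2.784

FS = 2.78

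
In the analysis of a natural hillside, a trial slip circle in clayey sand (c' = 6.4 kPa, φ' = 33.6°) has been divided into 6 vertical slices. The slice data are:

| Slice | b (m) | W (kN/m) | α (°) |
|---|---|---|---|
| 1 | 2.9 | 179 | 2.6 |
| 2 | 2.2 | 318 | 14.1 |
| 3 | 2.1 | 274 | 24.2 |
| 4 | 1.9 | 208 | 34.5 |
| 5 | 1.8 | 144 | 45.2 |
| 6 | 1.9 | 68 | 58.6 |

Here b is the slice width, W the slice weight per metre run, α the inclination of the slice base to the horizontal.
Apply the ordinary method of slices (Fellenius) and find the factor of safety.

FS = 1.67

Ordinary method of slices: FS = Σ[c'·Δl_i + (W_i cosα_i)·tanφ'] / Σ W_i sinα_i, with Δl_i = b_i / cosα_i.
Slice 1: Δl = 2.9/cos2.6° = 2.903 m; N'_1 = 179·cos2.6° = 178.8; c'Δl = 18.58; W sinα = 8.1
Slice 2: Δl = 2.2/cos14.1° = 2.268 m; N'_2 = 318·cos14.1° = 308.4; c'Δl = 14.52; W sinα = 77.5
Slice 3: Δl = 2.1/cos24.2° = 2.302 m; N'_3 = 274·cos24.2° = 249.9; c'Δl = 14.73; W sinα = 112.3
Slice 4: Δl = 1.9/cos34.5° = 2.305 m; N'_4 = 208·cos34.5° = 171.4; c'Δl = 14.76; W sinα = 117.8
Slice 5: Δl = 1.8/cos45.2° = 2.555 m; N'_5 = 144·cos45.2° = 101.5; c'Δl = 16.35; W sinα = 102.2
Slice 6: Δl = 1.9/cos58.6° = 3.647 m; N'_6 = 68·cos58.6° = 35.4; c'Δl = 23.34; W sinα = 58.0
Σc'Δl = 102.3 kN/m; ΣN' = 1045.5 kN/m; ΣW sinα = 475.9 kN/m
Resisting = 102.3 + 1045.5·tan33.6° = 102.3 + 694.6 = 796.9 kN/m
FS = 796.9 / 475.9 = 1.674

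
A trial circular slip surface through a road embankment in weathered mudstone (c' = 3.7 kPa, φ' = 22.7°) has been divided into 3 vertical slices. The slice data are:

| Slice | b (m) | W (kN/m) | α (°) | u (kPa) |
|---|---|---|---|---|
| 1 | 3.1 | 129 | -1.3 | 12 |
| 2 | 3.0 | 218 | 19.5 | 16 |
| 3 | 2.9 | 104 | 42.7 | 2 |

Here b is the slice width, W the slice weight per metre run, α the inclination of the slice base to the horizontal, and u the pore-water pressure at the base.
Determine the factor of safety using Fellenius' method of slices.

FS = 1.21

Ordinary method of slices: FS = Σ[c'·Δl_i + (W_i cosα_i − u_i·Δl_i)·tanφ'] / Σ W_i sinα_i, with Δl_i = b_i / cosα_i.
Slice 1: Δl = 3.1/cos(-1.3°) = 3.101 m; N'_1 = 129·cos(-1.3°) − 12·3.101 = 91.8; c'Δl = 11.47; W sinα = -2.9
Slice 2: Δl = 3.0/cos19.5° = 3.183 m; N'_2 = 218·cos19.5° − 16·3.183 = 154.6; c'Δl = 11.78; W sinα = 72.8
Slice 3: Δl = 2.9/cos42.7° = 3.946 m; N'_3 = 104·cos42.7° − 2·3.946 = 68.5; c'Δl = 14.60; W sinα = 70.5
Σc'Δl = 37.8 kN/m; ΣN' = 314.9 kN/m; ΣW sinα = 140.4 kN/m
Resisting = 37.8 + 314.9·tan22.7° = 37.8 + 131.7 = 169.6 kN/m
FS = 169.6 / 140.4 = 1.208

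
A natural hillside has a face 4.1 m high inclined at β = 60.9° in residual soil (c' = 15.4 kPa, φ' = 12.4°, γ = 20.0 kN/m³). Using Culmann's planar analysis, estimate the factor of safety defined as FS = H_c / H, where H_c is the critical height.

FS = 1.90

H_c = (4c'/γ) · sinβ cosφ' / [1 − cos(β − φ')]
    = (4·15.4/20.0) · sin60.9°·cos12.4° / [1 − cos48.5°]
    = 3.080 · 0.8534 / 0.3374 = 7.79 m
FS = H_c / H = 7.79 / 4.1 = 1.900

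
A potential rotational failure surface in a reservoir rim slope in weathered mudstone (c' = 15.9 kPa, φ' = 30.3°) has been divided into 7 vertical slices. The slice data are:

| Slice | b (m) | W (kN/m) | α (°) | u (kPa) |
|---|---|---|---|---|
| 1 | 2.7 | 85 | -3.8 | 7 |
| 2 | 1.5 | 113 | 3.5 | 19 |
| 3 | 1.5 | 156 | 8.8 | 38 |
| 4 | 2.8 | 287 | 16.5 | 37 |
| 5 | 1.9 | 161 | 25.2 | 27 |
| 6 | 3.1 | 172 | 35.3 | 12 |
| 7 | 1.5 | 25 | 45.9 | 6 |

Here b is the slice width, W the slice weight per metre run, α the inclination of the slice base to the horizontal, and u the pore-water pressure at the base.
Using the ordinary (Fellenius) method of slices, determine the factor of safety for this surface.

FS = 2.11

Ordinary method of slices: FS = Σ[c'·Δl_i + (W_i cosα_i − u_i·Δl_i)·tanφ'] / Σ W_i sinα_i, with Δl_i = b_i / cosα_i.
Slice 1: Δl = 2.7/cos(-3.8°) = 2.706 m; N'_1 = 85·cos(-3.8°) − 7·2.706 = 65.9; c'Δl = 43.02; W sinα = -5.6
Slice 2: Δl = 1.5/cos3.5° = 1.503 m; N'_2 = 113·cos3.5° − 19·1.503 = 84.2; c'Δl = 23.89; W sinα = 6.9
Slice 3: Δl = 1.5/cos8.8° = 1.518 m; N'_3 = 156·cos8.8° − 38·1.518 = 96.5; c'Δl = 24.13; W sinα = 23.9
Slice 4: Δl = 2.8/cos16.5° = 2.920 m; N'_4 = 287·cos16.5° − 37·2.920 = 167.1; c'Δl = 46.43; W sinα = 81.5
Slice 5: Δl = 1.9/cos25.2° = 2.100 m; N'_5 = 161·cos25.2° − 27·2.100 = 89.0; c'Δl = 33.39; W sinα = 68.6
Slice 6: Δl = 3.1/cos35.3° = 3.798 m; N'_6 = 172·cos35.3° − 12·3.798 = 94.8; c'Δl = 60.39; W sinα = 99.4
Slice 7: Δl = 1.5/cos45.9° = 2.155 m; N'_7 = 25·cos45.9° − 6·2.155 = 4.5; c'Δl = 34.27; W sinα = 18.0
Σc'Δl = 265.5 kN/m; ΣN' = 602.0 kN/m; ΣW sinα = 292.5 kN/m
Resisting = 265.5 + 602.0·tan30.3° = 265.5 + 351.8 = 617.3 kN/m
FS = 617.3 / 292.5 = 2.110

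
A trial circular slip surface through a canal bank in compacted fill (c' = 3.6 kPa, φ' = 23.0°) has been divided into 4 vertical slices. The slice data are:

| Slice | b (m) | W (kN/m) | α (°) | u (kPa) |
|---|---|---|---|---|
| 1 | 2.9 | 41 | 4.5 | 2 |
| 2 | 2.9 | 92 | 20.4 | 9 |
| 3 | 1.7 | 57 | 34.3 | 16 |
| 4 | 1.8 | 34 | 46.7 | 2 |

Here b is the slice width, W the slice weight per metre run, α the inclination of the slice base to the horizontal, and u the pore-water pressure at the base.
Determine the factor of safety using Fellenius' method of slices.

FS = 1.00

Ordinary method of slices: FS = Σ[c'·Δl_i + (W_i cosα_i − u_i·Δl_i)·tanφ'] / Σ W_i sinα_i, with Δl_i = b_i / cosα_i.
Slice 1: Δl = 2.9/cos4.5° = 2.909 m; N'_1 = 41·cos4.5° − 2·2.909 = 35.1; c'Δl = 10.47; W sinα = 3.2
Slice 2: Δl = 2.9/cos20.4° = 3.094 m; N'_2 = 92·cos20.4° − 9·3.094 = 58.4; c'Δl = 11.14; W sinα = 32.1
Slice 3: Δl = 1.7/cos34.3° = 2.058 m; N'_3 = 57·cos34.3° − 16·2.058 = 14.2; c'Δl = 7.41; W sinα = 32.1
Slice 4: Δl = 1.8/cos46.7° = 2.625 m; N'_4 = 34·cos46.7° − 2·2.625 = 18.1; c'Δl = 9.45; W sinα = 24.7
Σc'Δl = 38.5 kN/m; ΣN' = 125.7 kN/m; ΣW sinα = 92.2 kN/m
Resisting = 38.5 + 125.7·tan23.0° = 38.5 + 53.3 = 91.8 kN/m
FS = 91.8 / 92.2 = 0.996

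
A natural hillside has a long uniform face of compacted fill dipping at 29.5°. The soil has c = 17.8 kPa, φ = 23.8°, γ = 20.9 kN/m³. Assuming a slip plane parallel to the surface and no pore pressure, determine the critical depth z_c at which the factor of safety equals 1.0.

Setting FS = 1.00 in FS = [c + γz cos²β tanφ] / [γz sinβ cosβ] and solving for z:
z = c / [γ cosβ (FS·sinβ − cosβ·tanφ)]
  = 17.8 / [20.9·cos29.5°·(1.00·sin29.5° − cos29.5°·tan23.8°)]
  = 17.8 / [20.9·0.8704·(1.00·0.4924 − 0.8704·0.4411)]
  = 17.8 / 1.9746 = 9.015 m

z_c = 9.01 m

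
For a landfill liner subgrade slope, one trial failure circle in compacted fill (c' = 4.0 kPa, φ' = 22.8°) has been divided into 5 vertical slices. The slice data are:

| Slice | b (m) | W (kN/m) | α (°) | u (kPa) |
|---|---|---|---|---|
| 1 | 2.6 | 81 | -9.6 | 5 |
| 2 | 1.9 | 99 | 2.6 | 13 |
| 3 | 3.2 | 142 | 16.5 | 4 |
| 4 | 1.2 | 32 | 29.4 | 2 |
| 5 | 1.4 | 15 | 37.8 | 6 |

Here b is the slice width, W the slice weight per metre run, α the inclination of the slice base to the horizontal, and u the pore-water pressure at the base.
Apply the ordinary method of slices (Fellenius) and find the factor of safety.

Ordinary method of slices: FS = Σ[c'·Δl_i + (W_i cosα_i − u_i·Δl_i)·tanφ'] / Σ W_i sinα_i, with Δl_i = b_i / cosα_i.
Slice 1: Δl = 2.6/cos(-9.6°) = 2.637 m; N'_1 = 81·cos(-9.6°) − 5·2.637 = 66.7; c'Δl = 10.55; W sinα = -13.5
Slice 2: Δl = 1.9/cos2.6° = 1.902 m; N'_2 = 99·cos2.6° − 13·1.902 = 74.2; c'Δl = 7.61; W sinα = 4.5
Slice 3: Δl = 3.2/cos16.5° = 3.337 m; N'_3 = 142·cos16.5° − 4·3.337 = 122.8; c'Δl = 13.35; W sinα = 40.3
Slice 4: Δl = 1.2/cos29.4° = 1.377 m; N'_4 = 32·cos29.4° − 2·1.377 = 25.1; c'Δl = 5.51; W sinα = 15.7
Slice 5: Δl = 1.4/cos37.8° = 1.772 m; N'_5 = 15·cos37.8° − 6·1.772 = 1.2; c'Δl = 7.09; W sinα = 9.2
Σc'Δl = 44.1 kN/m; ΣN' = 290.0 kN/m; ΣW sinα = 56.2 kN/m
Resisting = 44.1 + 290.0·tan22.8° = 44.1 + 121.9 = 166.0 kN/m
FS = 166.0 / 56.2 = 2.953

FS = 2.95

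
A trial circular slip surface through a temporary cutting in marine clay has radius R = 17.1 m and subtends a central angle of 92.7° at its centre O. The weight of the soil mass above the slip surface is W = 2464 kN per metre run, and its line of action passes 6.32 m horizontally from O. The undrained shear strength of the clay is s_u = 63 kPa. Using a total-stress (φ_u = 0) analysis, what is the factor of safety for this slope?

Taking moments about the centre O, the resisting moment is provided by the undrained shear strength acting along the arc:
Arc length L_a = R·θ = 17.1·(92.7°·π/180) = 17.1·1.6179 = 27.67 m
M_R = s_u·L_a·R = 63·27.67·17.1 = 29805.1 kN·m/m
M_D = W·d = 2464·6.32 = 15572.5 kN·m/m
FS = M_R / M_D = 29805.1 / 15572.5 = 1.914

FS = 1.91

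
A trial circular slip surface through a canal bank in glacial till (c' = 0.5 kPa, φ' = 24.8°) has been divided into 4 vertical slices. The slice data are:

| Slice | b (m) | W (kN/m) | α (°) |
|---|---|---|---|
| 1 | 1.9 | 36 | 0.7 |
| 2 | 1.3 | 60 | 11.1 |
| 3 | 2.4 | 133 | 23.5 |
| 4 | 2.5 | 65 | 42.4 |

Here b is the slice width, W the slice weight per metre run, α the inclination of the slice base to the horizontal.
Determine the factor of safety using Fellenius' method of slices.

Ordinary method of slices: FS = Σ[c'·Δl_i + (W_i cosα_i)·tanφ'] / Σ W_i sinα_i, with Δl_i = b_i / cosα_i.
Slice 1: Δl = 1.9/cos0.7° = 1.900 m; N'_1 = 36·cos0.7° = 36.0; c'Δl = 0.95; W sinα = 0.4
Slice 2: Δl = 1.3/cos11.1° = 1.325 m; N'_2 = 60·cos11.1° = 58.9; c'Δl = 0.66; W sinα = 11.6
Slice 3: Δl = 2.4/cos23.5° = 2.617 m; N'_3 = 133·cos23.5° = 122.0; c'Δl = 1.31; W sinα = 53.0
Slice 4: Δl = 2.5/cos42.4° = 3.385 m; N'_4 = 65·cos42.4° = 48.0; c'Δl = 1.69; W sinα = 43.8
Σc'Δl = 4.6 kN/m; ΣN' = 264.8 kN/m; ΣW sinα = 108.9 kN/m
Resisting = 4.6 + 264.8·tan24.8° = 4.6 + 122.4 = 127.0 kN/m
FS = 127.0 / 108.9 = 1.167

FS = 1.17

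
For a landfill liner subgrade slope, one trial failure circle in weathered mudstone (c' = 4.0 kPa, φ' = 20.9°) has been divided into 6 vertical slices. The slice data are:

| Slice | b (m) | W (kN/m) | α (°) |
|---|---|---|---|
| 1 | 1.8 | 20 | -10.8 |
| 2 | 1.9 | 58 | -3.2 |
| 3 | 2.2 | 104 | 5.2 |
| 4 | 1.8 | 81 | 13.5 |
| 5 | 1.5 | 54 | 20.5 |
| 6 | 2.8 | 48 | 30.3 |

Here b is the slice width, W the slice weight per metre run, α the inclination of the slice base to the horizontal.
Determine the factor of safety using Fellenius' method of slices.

FS = 2.87

Ordinary method of slices: FS = Σ[c'·Δl_i + (W_i cosα_i)·tanφ'] / Σ W_i sinα_i, with Δl_i = b_i / cosα_i.
Slice 1: Δl = 1.8/cos(-10.8°) = 1.832 m; N'_1 = 20·cos(-10.8°) = 19.6; c'Δl = 7.33; W sinα = -3.7
Slice 2: Δl = 1.9/cos(-3.2°) = 1.903 m; N'_2 = 58·cos(-3.2°) = 57.9; c'Δl = 7.61; W sinα = -3.2
Slice 3: Δl = 2.2/cos5.2° = 2.209 m; N'_3 = 104·cos5.2° = 103.6; c'Δl = 8.84; W sinα = 9.4
Slice 4: Δl = 1.8/cos13.5° = 1.851 m; N'_4 = 81·cos13.5° = 78.8; c'Δl = 7.40; W sinα = 18.9
Slice 5: Δl = 1.5/cos20.5° = 1.601 m; N'_5 = 54·cos20.5° = 50.6; c'Δl = 6.41; W sinα = 18.9
Slice 6: Δl = 2.8/cos30.3° = 3.243 m; N'_6 = 48·cos30.3° = 41.4; c'Δl = 12.97; W sinα = 24.2
Σc'Δl = 50.6 kN/m; ΣN' = 351.9 kN/m; ΣW sinα = 64.5 kN/m
Resisting = 50.6 + 351.9·tan20.9° = 50.6 + 134.4 = 184.9 kN/m
FS = 184.9 / 64.5 = 2.868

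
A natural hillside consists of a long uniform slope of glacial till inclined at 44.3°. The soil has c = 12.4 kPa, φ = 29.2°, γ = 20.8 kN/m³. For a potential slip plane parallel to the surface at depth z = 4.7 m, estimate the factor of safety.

FS = 0.83

For an infinite slope with a slip plane parallel to the surface (no pore pressure): FS = [c + γz cos²β tanφ] / [γz sinβ cosβ].
γz = 20.8·4.7 = 97.76 kN/m²
Numerator = 12.4 + 97.76·cos²44.3°·tan29.2° = 12.4 + 97.76·0.5122·0.5589 = 40.386 kPa
Denominator = 97.76·sin44.3°·cos44.3° = 97.76·0.6984·0.7157 = 48.865 kPa
FS = 40.386 / 48.865 = 0.826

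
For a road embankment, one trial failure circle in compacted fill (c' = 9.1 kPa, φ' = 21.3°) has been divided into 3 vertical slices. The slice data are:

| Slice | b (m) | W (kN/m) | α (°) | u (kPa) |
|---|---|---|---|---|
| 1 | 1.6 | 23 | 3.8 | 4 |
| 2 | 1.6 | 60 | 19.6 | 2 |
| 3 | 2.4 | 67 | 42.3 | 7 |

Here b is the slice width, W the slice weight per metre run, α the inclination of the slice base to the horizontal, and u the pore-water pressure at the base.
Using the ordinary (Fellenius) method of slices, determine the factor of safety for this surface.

FS = 1.46

Ordinary method of slices: FS = Σ[c'·Δl_i + (W_i cosα_i − u_i·Δl_i)·tanφ'] / Σ W_i sinα_i, with Δl_i = b_i / cosα_i.
Slice 1: Δl = 1.6/cos3.8° = 1.604 m; N'_1 = 23·cos3.8° − 4·1.604 = 16.5; c'Δl = 14.59; W sinα = 1.5
Slice 2: Δl = 1.6/cos19.6° = 1.698 m; N'_2 = 60·cos19.6° − 2·1.698 = 53.1; c'Δl = 15.46; W sinα = 20.1
Slice 3: Δl = 2.4/cos42.3° = 3.245 m; N'_3 = 67·cos42.3° − 7·3.245 = 26.8; c'Δl = 29.53; W sinα = 45.1
Σc'Δl = 59.6 kN/m; ΣN' = 96.5 kN/m; ΣW sinα = 66.7 kN/m
Resisting = 59.6 + 96.5·tan21.3° = 59.6 + 37.6 = 97.2 kN/m
FS = 97.2 / 66.7 = 1.456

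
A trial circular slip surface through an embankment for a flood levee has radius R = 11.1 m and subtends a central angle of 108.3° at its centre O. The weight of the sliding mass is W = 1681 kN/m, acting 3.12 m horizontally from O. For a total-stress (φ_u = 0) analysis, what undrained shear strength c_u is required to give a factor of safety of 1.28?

FS = c_u·L_a·R / (W·d), so c_u = FS·W·d / (L_a·R).
Arc length L_a = R·θ = 11.1·(108.3°·π/180) = 11.1·1.8902 = 20.98 m
c_u = 1.28·1681·3.12 / (20.98·11.1) = 6713.2 / 232.89 = 28.83 kPa

c_u = 28.8 kPa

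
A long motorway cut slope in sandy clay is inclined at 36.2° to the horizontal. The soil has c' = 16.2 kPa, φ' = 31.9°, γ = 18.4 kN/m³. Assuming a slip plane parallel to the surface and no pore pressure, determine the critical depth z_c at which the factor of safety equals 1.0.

Setting FS = 1.00 in FS = [c' + γz cos²β tanφ'] / [γz sinβ cosβ] and solving for z:
z = c' / [γ cosβ (FS·sinβ − cosβ·tanφ')]
  = 16.2 / [18.4·cos36.2°·(1.00·sin36.2° − cos36.2°·tan31.9°)]
  = 16.2 / [18.4·0.8070·(1.00·0.5906 − 0.8070·0.6224)]
  = 16.2 / 1.3113 = 12.354 m

z_c = 12.35 m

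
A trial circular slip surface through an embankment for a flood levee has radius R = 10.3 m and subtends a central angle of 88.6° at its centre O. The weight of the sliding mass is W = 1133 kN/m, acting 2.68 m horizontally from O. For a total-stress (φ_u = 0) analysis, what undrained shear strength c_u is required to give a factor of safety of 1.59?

c_u = 29.4 kPa

FS = c_u·L_a·R / (W·d), so c_u = FS·W·d / (L_a·R).
Arc length L_a = R·θ = 10.3·(88.6°·π/180) = 10.3·1.5464 = 15.93 m
c_u = 1.59·1133·2.68 / (15.93·10.3) = 4827.9 / 164.05 = 29.43 kPa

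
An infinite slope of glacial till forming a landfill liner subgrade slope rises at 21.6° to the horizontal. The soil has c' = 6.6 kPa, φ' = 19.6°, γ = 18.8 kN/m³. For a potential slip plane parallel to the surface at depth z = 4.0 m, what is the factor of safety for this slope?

For an infinite slope with a slip plane parallel to the surface (no pore pressure): FS = [c' + γz cos²β tanφ'] / [γz sinβ cosβ].
γz = 18.8·4.0 = 75.20 kN/m²
Numerator = 6.6 + 75.20·cos²21.6°·tan19.6° = 6.6 + 75.20·0.8645·0.3561 = 29.749 kPa
Denominator = 75.20·sin21.6°·cos21.6° = 75.20·0.3681·0.9298 = 25.739 kPa
FS = 29.749 / 25.739 = 1.156

FS = 1.16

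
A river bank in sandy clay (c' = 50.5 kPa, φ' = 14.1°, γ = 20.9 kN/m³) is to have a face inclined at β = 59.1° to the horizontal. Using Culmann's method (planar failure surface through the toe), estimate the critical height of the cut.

H_c = 27.46 m

Culmann's analysis gives the critical failure plane at α_cr = (β + φ')/2 = (59.1 + 14.1)/2 = 36.6°, and the critical height
H_c = (4c'/γ) · sinβ cosφ' / [1 − cos(β − φ')]
    = (4·50.5/20.9) · sin59.1°·cos14.1° / [1 − cos(45.0°)]
    = 9.665 · 0.8581·0.9699 / [1 − 0.7071]
    = 9.665 · 0.8322 / 0.2929
    = 27.46 m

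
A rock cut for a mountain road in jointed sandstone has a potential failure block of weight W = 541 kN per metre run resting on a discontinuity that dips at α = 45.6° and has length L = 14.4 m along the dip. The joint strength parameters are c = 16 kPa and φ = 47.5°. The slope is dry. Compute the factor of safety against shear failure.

Resolving the block weight along and normal to the plane and applying the Mohr–Coulomb strength on the joint:
N' = W cosα = 541·cos45.6° = 378.5 kN/m
Driving force T = W sinα = 541·sin45.6° = 386.5 kN/m
Resisting force R = c·L + N'·tanφ = 16·14.4 + 378.5·tan47.5° = 230.4 + 413.1 = 643.5 kN/m
FS = R / T = 643.5 / 386.5 = 1.665

FS = 1.66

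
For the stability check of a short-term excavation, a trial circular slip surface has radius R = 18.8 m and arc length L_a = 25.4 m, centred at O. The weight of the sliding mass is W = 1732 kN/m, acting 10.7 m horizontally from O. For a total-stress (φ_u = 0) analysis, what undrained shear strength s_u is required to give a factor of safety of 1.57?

s_u = 60.9 kPa

FS = s_u·L_a·R / (W·d), so s_u = FS·W·d / (L_a·R).
s_u = 1.57·1732·10.7 / (25.40·18.8) = 29095.9 / 477.52 = 60.93 kPa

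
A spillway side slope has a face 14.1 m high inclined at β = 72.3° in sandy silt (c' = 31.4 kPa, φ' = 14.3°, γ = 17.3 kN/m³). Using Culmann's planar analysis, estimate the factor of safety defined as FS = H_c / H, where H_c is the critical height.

FS = 1.01

H_c = (4c'/γ) · sinβ cosφ' / [1 − cos(β − φ')]
    = (4·31.4/17.3) · sin72.3°·cos14.3° / [1 − cos58.0°]
    = 7.260 · 0.9231 / 0.4701 = 14.26 m
FS = H_c / H = 14.26 / 14.1 = 1.011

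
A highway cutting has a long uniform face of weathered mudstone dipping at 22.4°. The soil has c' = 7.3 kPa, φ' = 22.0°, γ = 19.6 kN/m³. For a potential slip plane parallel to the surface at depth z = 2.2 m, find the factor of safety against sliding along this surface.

FS = 1.46

For an infinite slope with a slip plane parallel to the surface (no pore pressure): FS = [c' + γz cos²β tanφ'] / [γz sinβ cosβ].
γz = 19.6·2.2 = 43.12 kN/m²
Numerator = 7.3 + 43.12·cos²22.4°·tan22.0° = 7.3 + 43.12·0.8548·0.4040 = 22.192 kPa
Denominator = 43.12·sin22.4°·cos22.4° = 43.12·0.3811·0.9245 = 15.192 kPa
FS = 22.192 / 15.192 = 1.461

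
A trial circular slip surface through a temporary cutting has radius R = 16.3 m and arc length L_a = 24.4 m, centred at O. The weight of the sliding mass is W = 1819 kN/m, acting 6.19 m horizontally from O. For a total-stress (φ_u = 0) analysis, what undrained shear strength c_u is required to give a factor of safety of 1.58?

c_u = 44.7 kPa

FS = c_u·L_a·R / (W·d), so c_u = FS·W·d / (L_a·R).
c_u = 1.58·1819·6.19 / (24.40·16.3) = 17790.2 / 397.72 = 44.73 kPa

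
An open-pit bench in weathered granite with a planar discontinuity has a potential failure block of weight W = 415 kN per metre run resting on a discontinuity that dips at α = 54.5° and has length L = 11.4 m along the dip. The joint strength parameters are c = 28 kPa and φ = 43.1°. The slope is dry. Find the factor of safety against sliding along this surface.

Resolving the block weight along and normal to the plane and applying the Mohr–Coulomb strength on the joint:
N' = W cosα = 415·cos54.5° = 241.0 kN/m
Driving force T = W sinα = 415·sin54.5° = 337.9 kN/m
Resisting force R = c·L + N'·tanφ = 28·11.4 + 241.0·tan43.1° = 319.2 + 225.5 = 544.7 kN/m
FS = R / T = 544.7 / 337.9 = 1.612

FS = 1.61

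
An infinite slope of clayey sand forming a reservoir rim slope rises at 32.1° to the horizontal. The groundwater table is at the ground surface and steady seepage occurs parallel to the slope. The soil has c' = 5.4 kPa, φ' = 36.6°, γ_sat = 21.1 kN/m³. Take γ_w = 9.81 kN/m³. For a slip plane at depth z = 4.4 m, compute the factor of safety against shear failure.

With seepage parallel to the slope and the water table at the surface, the effective normal stress on the slip plane uses the buoyant unit weight γ' = γ_sat − γ_w while the driving shear stress uses γ_sat:
FS = [c' + γ' z cos²β tanφ'] / [γ_sat z sinβ cosβ]
γ' = 21.1 − 9.81 = 11.29 kN/m³
Numerator = 5.4 + 11.29·4.4·cos²32.1°·tan36.6° = 5.4 + 11.29·4.4·0.7176·0.7427 = 31.875 kPa
Denominator = 21.1·4.4·sin32.1°·cos32.1° = 21.1·4.4·0.5314·0.8471 = 41.793 kPa
FS = 31.875 / 41.793 = 0.763

FS = 0.76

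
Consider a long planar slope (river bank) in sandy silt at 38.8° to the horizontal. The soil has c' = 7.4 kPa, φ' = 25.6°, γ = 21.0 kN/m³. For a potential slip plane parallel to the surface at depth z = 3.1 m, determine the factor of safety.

For an infinite slope with a slip plane parallel to the surface (no pore pressure): FS = [c' + γz cos²β tanφ'] / [γz sinβ cosβ].
γz = 21.0·3.1 = 65.10 kN/m²
Numerator = 7.4 + 65.10·cos²38.8°·tan25.6° = 7.4 + 65.10·0.6074·0.4791 = 26.344 kPa
Denominator = 65.10·sin38.8°·cos38.8° = 65.10·0.6266·0.7793 = 31.791 kPa
FS = 26.344 / 31.791 = 0.829

FS = 0.83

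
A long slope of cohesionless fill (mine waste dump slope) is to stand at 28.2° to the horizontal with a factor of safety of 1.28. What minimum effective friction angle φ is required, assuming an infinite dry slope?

FS = tanφ/tanβ ⇒ tanφ = FS · tanβ = 1.28 · tan28.2° = 0.6863
φ = arctan(0.6863) = 34.46°

φ = 34.5°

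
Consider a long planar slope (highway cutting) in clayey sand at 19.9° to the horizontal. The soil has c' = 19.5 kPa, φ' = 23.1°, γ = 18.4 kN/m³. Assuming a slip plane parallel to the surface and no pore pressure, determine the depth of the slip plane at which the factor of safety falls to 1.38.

z = 16.42 m

Setting FS = 1.38 in FS = [c' + γz cos²β tanφ'] / [γz sinβ cosβ] and solving for z:
z = c' / [γ cosβ (FS·sinβ − cosβ·tanφ')]
  = 19.5 / [18.4·cos19.9°·(1.38·sin19.9° − cos19.9°·tan23.1°)]
  = 19.5 / [18.4·0.9403·(1.38·0.3404 − 0.9403·0.4265)]
  = 19.5 / 1.1879 = 16.416 m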